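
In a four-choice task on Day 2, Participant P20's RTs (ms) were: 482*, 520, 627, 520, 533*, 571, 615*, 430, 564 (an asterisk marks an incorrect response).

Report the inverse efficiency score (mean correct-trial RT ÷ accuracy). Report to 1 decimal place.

808.0 ms

Correct trials (n=6): 520, 627, 520, 571, 430, 564
Mean correct RT = 3232/6 = 538.6667 ms
Proportion correct = 6/9
IES = 538.6667 / (6/9) = 808.000 ms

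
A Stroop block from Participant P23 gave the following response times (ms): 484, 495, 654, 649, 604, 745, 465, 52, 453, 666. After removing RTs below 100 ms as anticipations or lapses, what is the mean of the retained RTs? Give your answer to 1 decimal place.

Excluded: 52
Retained (n=9): Σ = 5215
Mean = 5215/9 = 579.4444

579.4 ms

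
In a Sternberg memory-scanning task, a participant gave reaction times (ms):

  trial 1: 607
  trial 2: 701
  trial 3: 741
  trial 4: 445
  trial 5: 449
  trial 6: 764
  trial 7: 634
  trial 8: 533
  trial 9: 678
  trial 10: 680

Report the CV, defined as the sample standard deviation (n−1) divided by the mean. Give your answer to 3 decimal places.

0.183

n = 10, Σ = 6232, M = 623.2000
Σ(x−M)² = 116599.600; s = √(116599.600/9) = 113.8223
CV = 113.8223 / 623.2000 = 0.18264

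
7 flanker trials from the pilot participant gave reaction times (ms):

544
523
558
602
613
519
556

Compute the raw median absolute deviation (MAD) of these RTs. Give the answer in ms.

33 ms

Sorted: 519, 523, 544, 556, 558, 602, 613 → median = 556
|x − 556|: 12, 33, 2, 46, 57, 37, 0
Sorted deviations: 0, 2, 12, 33, 37, 46, 57 → MAD = 33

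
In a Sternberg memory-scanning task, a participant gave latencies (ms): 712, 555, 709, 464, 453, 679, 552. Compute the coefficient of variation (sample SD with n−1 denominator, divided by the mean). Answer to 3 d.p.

0.189

n = 7, Σ = 4124, M = 589.1429
Σ(x−M)² = 74274.857; s = √(74274.857/6) = 111.2616
CV = 111.2616 / 589.1429 = 0.18885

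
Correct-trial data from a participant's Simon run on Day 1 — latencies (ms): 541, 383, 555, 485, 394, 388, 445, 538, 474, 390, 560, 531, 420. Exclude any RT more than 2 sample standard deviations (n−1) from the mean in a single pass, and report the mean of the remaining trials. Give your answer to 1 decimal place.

469.5 ms

n = 13, ΣRT = 6104, M = 469.538
Σ(x−M)² = 58543.23; s = √(58543.23/12) = 69.847
Cutoffs: 469.538 ± 2·69.847 → [329.8, 609.2]
No RTs fall outside the cutoffs; all 13 retained. Mean = 6104/13 = 469.538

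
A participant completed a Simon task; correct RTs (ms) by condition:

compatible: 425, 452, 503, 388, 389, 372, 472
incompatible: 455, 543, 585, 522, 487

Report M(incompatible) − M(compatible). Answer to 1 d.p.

M(compatible) = 3001/7 = 428.714
M(incompatible) = 2592/5 = 518.400
Difference = 518.400 − 428.714 = 89.686 ms

89.7 ms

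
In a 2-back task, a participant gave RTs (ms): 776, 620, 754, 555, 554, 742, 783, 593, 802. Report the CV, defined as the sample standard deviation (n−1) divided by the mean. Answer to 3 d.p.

n = 9, Σ = 6179, M = 686.5556
Σ(x−M)² = 86312.222; s = √(86312.222/8) = 103.8702
CV = 103.8702 / 686.5556 = 0.15129

0.151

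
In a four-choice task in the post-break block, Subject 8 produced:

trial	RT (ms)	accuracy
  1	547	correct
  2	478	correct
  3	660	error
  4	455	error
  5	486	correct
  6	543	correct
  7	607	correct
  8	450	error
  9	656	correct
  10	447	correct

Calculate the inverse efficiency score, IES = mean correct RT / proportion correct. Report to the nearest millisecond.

768 ms

Correct trials (n=7): 547, 478, 486, 543, 607, 656, 447
Mean correct RT = 3764/7 = 537.7143 ms
Proportion correct = 7/10
IES = 537.7143 / (7/10) = 768.163 ms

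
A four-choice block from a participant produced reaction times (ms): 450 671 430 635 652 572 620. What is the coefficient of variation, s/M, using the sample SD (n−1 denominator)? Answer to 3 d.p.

0.170

n = 7, Σ = 4030, M = 575.7143
Σ(x−M)² = 57425.429; s = √(57425.429/6) = 97.8310
CV = 97.8310 / 575.7143 = 0.16993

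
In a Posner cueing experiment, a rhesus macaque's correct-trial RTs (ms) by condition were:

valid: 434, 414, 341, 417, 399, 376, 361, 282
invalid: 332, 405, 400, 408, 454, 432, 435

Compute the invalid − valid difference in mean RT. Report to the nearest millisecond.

M(valid) = 3024/8 = 378.000
M(invalid) = 2866/7 = 409.429
Difference = 409.429 − 378.000 = 31.429 ms

31 ms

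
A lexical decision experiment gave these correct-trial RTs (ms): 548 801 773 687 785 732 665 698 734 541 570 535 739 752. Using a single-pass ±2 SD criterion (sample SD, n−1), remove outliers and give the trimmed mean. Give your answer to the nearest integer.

n = 14, ΣRT = 9560, M = 682.857
Σ(x−M)² = 118953.71; s = √(118953.71/13) = 95.657
Cutoffs: 682.857 ± 2·95.657 → [491.5, 874.2]
No RTs fall outside the cutoffs; all 14 retained. Mean = 9560/14 = 682.857

683 ms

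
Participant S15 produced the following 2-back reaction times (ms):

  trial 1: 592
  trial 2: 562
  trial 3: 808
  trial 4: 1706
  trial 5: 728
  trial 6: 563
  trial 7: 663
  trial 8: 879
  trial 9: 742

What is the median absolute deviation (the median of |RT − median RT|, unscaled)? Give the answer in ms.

Sorted: 562, 563, 592, 663, 728, 742, 808, 879, 1706 → median = 728
|x − 728|: 136, 166, 80, 978, 0, 165, 65, 151, 14
Sorted deviations: 0, 14, 65, 80, 136, 151, 165, 166, 978 → MAD = 136

136 ms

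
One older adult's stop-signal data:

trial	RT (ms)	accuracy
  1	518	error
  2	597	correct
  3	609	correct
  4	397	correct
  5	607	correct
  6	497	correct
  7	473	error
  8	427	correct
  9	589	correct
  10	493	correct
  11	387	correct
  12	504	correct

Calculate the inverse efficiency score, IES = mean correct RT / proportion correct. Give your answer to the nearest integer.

Correct trials (n=10): 597, 609, 397, 607, 497, 427, 589, 493, 387, 504
Mean correct RT = 5107/10 = 510.7000 ms
Proportion correct = 10/12
IES = 510.7000 / (10/12) = 612.840 ms

613 ms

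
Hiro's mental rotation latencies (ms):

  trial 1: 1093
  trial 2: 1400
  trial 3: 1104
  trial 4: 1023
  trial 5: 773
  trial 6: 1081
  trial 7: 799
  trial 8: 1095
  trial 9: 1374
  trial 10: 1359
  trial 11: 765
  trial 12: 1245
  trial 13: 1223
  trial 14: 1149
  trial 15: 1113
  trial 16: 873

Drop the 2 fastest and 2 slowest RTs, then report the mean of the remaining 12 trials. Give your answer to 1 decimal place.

Sorted: 765, 773, 799, 873, 1023, 1081, 1093, 1095, 1104, 1113, 1149, 1223, 1245, 1359, 1374, 1400
Drop lowest 2 (765, 773) and highest 2 (1374, 1400)
Remaining (n=12): Σ = 13157, mean = 13157/12 = 1096.417

1096.4 ms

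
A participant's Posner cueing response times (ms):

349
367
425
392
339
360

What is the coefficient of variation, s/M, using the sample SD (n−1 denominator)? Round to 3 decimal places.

0.085

n = 6, Σ = 2232, M = 372.0000
Σ(x−M)² = 4996.000; s = √(4996.000/5) = 31.6101
CV = 31.6101 / 372.0000 = 0.08497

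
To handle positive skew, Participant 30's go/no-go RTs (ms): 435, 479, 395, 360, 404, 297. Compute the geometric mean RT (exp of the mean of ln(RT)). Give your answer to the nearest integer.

391 ms

ln(RT): 6.0753, 6.1717, 5.9789, 5.8861, 6.0014, 5.6937
Mean ln(RT) = 35.8072/6 = 5.96786
Geometric mean = exp(5.96786) = 390.67 ms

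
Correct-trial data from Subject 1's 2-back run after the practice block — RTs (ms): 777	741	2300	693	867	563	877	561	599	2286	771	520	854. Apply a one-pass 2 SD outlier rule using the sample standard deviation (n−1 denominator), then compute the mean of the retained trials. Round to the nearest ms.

n = 13, ΣRT = 12409, M = 954.538
Σ(x−M)² = 4409453.23; s = √(4409453.23/12) = 606.180
Cutoffs: 954.538 ± 2·606.180 → [-257.8, 2166.9]
Outside: 2286, 2300 → excluded.
Retained (n=11): Σ = 7823, mean = 7823/11 = 711.182

711 ms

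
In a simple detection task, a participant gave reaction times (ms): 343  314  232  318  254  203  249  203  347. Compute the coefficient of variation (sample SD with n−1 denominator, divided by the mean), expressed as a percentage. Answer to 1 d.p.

21.0%

n = 9, Σ = 2463, M = 273.6667
Σ(x−M)² = 26496.000; s = √(26496.000/8) = 57.5500
CV = 57.5500 / 273.6667 = 0.21029 = 21.029%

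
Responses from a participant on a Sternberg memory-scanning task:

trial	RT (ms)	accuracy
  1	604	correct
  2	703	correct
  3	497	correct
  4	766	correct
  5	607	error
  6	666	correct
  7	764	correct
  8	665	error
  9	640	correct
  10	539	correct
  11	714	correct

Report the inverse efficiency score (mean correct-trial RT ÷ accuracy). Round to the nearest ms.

Correct trials (n=9): 604, 703, 497, 766, 666, 764, 640, 539, 714
Mean correct RT = 5893/9 = 654.7778 ms
Proportion correct = 9/11
IES = 654.7778 / (9/11) = 800.284 ms

800 ms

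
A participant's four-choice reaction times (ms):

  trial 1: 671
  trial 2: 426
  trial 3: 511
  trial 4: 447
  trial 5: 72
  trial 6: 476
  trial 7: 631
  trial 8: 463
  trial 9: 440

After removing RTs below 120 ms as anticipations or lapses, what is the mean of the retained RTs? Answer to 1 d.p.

508.1 ms

Excluded: 72
Retained (n=8): Σ = 4065
Mean = 4065/8 = 508.1250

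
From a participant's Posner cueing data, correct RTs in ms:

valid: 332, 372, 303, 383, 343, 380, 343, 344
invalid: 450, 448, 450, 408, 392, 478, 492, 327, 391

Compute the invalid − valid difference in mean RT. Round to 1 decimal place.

76.2 ms

M(valid) = 2800/8 = 350.000
M(invalid) = 3836/9 = 426.222
Difference = 426.222 − 350.000 = 76.222 ms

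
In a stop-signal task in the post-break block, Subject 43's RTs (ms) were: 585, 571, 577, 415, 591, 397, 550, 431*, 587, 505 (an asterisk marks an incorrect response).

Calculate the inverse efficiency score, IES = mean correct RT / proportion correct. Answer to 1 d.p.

Correct trials (n=9): 585, 571, 577, 415, 591, 397, 550, 587, 505
Mean correct RT = 4778/9 = 530.8889 ms
Proportion correct = 9/10
IES = 530.8889 / (9/10) = 589.877 ms

589.9 ms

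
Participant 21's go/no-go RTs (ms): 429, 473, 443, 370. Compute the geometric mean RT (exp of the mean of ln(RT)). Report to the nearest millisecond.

427 ms

ln(RT): 6.0615, 6.1591, 6.0936, 5.9135
Mean ln(RT) = 24.2276/4 = 6.05691
Geometric mean = exp(6.05691) = 427.05 ms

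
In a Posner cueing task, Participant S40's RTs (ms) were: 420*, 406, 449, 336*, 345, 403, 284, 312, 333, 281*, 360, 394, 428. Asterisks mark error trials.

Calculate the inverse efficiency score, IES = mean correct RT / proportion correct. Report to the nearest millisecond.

Correct trials (n=10): 406, 449, 345, 403, 284, 312, 333, 360, 394, 428
Mean correct RT = 3714/10 = 371.4000 ms
Proportion correct = 10/13
IES = 371.4000 / (10/13) = 482.820 ms

483 ms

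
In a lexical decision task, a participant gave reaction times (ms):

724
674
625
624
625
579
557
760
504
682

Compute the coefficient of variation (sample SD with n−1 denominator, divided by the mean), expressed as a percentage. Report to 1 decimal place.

n = 10, Σ = 6354, M = 635.4000
Σ(x−M)² = 53976.400; s = √(53976.400/9) = 77.4427
CV = 77.4427 / 635.4000 = 0.12188 = 12.188%

12.2%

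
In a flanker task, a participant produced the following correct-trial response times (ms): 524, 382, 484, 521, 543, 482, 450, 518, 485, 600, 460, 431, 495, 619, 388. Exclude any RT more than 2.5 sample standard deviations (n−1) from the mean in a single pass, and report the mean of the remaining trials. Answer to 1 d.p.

492.1 ms

n = 15, ΣRT = 7382, M = 492.133
Σ(x−M)² = 62581.73; s = √(62581.73/14) = 66.859
Cutoffs: 492.133 ± 2.5·66.859 → [325.0, 659.3]
No RTs fall outside the cutoffs; all 15 retained. Mean = 7382/15 = 492.133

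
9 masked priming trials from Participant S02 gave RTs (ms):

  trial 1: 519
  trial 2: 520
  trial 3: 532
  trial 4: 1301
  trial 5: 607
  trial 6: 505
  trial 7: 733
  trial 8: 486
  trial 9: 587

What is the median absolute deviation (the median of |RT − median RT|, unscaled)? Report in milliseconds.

Sorted: 486, 505, 519, 520, 532, 587, 607, 733, 1301 → median = 532
|x − 532|: 13, 12, 0, 769, 75, 27, 201, 46, 55
Sorted deviations: 0, 12, 13, 27, 46, 55, 75, 201, 769 → MAD = 46

46 ms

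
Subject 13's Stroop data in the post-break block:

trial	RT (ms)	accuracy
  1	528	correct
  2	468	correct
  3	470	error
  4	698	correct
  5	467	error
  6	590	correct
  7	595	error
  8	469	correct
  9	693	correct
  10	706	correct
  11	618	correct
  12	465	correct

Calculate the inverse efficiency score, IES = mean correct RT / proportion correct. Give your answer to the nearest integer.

776 ms

Correct trials (n=9): 528, 468, 698, 590, 469, 693, 706, 618, 465
Mean correct RT = 5235/9 = 581.6667 ms
Proportion correct = 9/12
IES = 581.6667 / (9/12) = 775.556 ms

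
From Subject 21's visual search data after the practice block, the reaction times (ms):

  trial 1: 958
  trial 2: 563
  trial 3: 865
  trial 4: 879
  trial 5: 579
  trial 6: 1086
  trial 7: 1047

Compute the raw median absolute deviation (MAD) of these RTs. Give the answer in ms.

Sorted: 563, 579, 865, 879, 958, 1047, 1086 → median = 879
|x − 879|: 79, 316, 14, 0, 300, 207, 168
Sorted deviations: 0, 14, 79, 168, 207, 300, 316 → MAD = 168

168 ms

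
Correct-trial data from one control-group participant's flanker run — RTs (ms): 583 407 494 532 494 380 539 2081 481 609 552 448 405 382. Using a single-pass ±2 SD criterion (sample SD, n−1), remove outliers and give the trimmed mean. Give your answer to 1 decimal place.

485.1 ms

n = 14, ΣRT = 8387, M = 599.071
Σ(x−M)² = 2435302.93; s = √(2435302.93/13) = 432.818
Cutoffs: 599.071 ± 2·432.818 → [-266.6, 1464.7]
Outside: 2081 → excluded.
Retained (n=13): Σ = 6306, mean = 6306/13 = 485.077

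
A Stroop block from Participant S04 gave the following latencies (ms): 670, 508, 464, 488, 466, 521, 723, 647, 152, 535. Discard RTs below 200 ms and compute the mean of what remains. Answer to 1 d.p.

Excluded: 152
Retained (n=9): Σ = 5022
Mean = 5022/9 = 558.0000

558.0 ms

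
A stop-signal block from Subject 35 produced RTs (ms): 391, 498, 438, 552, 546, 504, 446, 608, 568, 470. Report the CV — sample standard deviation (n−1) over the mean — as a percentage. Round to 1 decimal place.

13.4%

n = 10, Σ = 5021, M = 502.1000
Σ(x−M)² = 40624.900; s = √(40624.900/9) = 67.1854
CV = 67.1854 / 502.1000 = 0.13381 = 13.381%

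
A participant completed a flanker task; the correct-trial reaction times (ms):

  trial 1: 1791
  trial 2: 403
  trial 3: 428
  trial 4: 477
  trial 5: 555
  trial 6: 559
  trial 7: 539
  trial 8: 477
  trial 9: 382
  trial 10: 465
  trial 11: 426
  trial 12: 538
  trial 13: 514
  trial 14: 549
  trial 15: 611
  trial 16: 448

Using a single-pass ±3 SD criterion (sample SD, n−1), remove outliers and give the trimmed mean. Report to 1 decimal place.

n = 16, ΣRT = 9162, M = 572.625
Σ(x−M)² = 1645659.75; s = √(1645659.75/15) = 331.226
Cutoffs: 572.625 ± 3·331.226 → [-421.1, 1566.3]
Outside: 1791 → excluded.
Retained (n=15): Σ = 7371, mean = 7371/15 = 491.400

491.4 ms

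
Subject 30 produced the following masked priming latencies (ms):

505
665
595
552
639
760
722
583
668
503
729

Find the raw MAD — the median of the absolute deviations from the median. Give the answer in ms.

Sorted: 503, 505, 552, 583, 595, 639, 665, 668, 722, 729, 760 → median = 639
|x − 639|: 134, 26, 44, 87, 0, 121, 83, 56, 29, 136, 90
Sorted deviations: 0, 26, 29, 44, 56, 83, 87, 90, 121, 134, 136 → MAD = 83

83 ms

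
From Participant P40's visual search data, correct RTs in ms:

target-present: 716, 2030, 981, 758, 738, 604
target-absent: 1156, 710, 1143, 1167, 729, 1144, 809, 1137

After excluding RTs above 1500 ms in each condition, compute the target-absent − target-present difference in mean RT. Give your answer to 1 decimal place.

240.0 ms

target-present: exclude 2030
M(target-present) = 3797/5 = 759.400
M(target-absent) = 7995/8 = 999.375
Difference = 999.375 − 759.400 = 239.975 ms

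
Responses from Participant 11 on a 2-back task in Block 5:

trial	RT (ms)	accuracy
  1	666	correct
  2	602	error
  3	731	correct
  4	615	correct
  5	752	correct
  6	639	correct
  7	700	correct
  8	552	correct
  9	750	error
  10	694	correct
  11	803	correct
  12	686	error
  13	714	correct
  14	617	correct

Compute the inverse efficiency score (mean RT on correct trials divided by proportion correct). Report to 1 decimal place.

Correct trials (n=11): 666, 731, 615, 752, 639, 700, 552, 694, 803, 714, 617
Mean correct RT = 7483/11 = 680.2727 ms
Proportion correct = 11/14
IES = 680.2727 / (11/14) = 865.802 ms

865.8 ms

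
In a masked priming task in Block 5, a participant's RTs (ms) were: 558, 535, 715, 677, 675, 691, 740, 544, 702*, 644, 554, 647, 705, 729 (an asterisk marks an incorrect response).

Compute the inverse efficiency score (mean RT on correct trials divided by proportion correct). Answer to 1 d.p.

Correct trials (n=13): 558, 535, 715, 677, 675, 691, 740, 544, 644, 554, 647, 705, 729
Mean correct RT = 8414/13 = 647.2308 ms
Proportion correct = 13/14
IES = 647.2308 / (13/14) = 697.018 ms

697.0 ms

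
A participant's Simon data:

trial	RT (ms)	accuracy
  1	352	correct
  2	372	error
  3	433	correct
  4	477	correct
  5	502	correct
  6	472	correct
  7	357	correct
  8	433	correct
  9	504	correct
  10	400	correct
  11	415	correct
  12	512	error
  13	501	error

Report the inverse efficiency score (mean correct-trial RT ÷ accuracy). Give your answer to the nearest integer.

565 ms

Correct trials (n=10): 352, 433, 477, 502, 472, 357, 433, 504, 400, 415
Mean correct RT = 4345/10 = 434.5000 ms
Proportion correct = 10/13
IES = 434.5000 / (10/13) = 564.850 ms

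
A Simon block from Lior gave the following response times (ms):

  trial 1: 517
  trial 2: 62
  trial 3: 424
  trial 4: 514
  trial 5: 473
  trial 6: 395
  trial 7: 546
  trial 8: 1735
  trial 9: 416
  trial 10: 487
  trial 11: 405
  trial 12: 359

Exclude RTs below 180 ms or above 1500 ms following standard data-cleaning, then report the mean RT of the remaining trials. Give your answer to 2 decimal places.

Excluded: 62, 1735
Retained (n=10): Σ = 4536
Mean = 4536/10 = 453.6000

453.60 ms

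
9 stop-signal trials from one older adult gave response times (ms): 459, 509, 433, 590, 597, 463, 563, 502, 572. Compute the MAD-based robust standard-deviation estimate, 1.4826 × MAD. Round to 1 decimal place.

Sorted: 433, 459, 463, 502, 509, 563, 572, 590, 597 → median = 509
|x − 509| sorted: 0, 7, 46, 50, 54, 63, 76, 81, 88 → MAD = 54
Robust SD ≈ 1.4826 × 54 = 80.060

80.1 ms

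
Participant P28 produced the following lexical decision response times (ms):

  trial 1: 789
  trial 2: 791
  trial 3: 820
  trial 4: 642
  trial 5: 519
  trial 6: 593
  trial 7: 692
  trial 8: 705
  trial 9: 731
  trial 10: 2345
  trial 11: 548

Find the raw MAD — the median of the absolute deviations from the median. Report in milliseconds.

Sorted: 519, 548, 593, 642, 692, 705, 731, 789, 791, 820, 2345 → median = 705
|x − 705|: 84, 86, 115, 63, 186, 112, 13, 0, 26, 1640, 157
Sorted deviations: 0, 13, 26, 63, 84, 86, 112, 115, 157, 186, 1640 → MAD = 86

86 ms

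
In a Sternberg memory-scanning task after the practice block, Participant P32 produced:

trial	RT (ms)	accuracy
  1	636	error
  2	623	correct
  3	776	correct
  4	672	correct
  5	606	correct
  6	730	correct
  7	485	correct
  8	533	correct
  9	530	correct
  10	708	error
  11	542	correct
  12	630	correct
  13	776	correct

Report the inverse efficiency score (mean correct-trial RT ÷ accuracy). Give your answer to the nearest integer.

Correct trials (n=11): 623, 776, 672, 606, 730, 485, 533, 530, 542, 630, 776
Mean correct RT = 6903/11 = 627.5455 ms
Proportion correct = 11/13
IES = 627.5455 / (11/13) = 741.645 ms

742 ms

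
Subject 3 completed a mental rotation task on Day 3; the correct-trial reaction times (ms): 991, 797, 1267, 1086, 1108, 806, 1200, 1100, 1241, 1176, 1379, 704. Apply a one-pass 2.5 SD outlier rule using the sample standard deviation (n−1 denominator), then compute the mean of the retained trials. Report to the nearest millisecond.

1071 ms

n = 12, ΣRT = 12855, M = 1071.250
Σ(x−M)² = 478670.25; s = √(478670.25/11) = 208.604
Cutoffs: 1071.250 ± 2.5·208.604 → [549.7, 1592.8]
No RTs fall outside the cutoffs; all 12 retained. Mean = 12855/12 = 1071.250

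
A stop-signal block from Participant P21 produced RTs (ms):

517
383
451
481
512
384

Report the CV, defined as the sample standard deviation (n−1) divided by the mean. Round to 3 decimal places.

0.132

n = 6, Σ = 2728, M = 454.6667
Σ(x−M)² = 18009.333; s = √(18009.333/5) = 60.0156
CV = 60.0156 / 454.6667 = 0.13200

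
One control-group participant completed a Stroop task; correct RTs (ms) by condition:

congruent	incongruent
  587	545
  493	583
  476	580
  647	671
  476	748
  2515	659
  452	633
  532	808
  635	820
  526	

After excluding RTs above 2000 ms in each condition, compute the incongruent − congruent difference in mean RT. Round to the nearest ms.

136 ms

congruent: exclude 2515
M(congruent) = 4824/9 = 536.000
M(incongruent) = 6047/9 = 671.889
Difference = 671.889 − 536.000 = 135.889 ms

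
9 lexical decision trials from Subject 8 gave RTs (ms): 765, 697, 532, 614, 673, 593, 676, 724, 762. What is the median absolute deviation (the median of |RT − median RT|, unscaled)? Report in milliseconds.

Sorted: 532, 593, 614, 673, 676, 697, 724, 762, 765 → median = 676
|x − 676|: 89, 21, 144, 62, 3, 83, 0, 48, 86
Sorted deviations: 0, 3, 21, 48, 62, 83, 86, 89, 144 → MAD = 62

62 ms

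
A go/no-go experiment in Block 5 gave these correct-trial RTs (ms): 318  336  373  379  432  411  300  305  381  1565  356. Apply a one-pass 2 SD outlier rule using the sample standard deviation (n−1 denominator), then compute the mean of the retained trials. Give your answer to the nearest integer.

359 ms

n = 11, ΣRT = 5156, M = 468.727
Σ(x−M)² = 1339724.18; s = √(1339724.18/10) = 366.022
Cutoffs: 468.727 ± 2·366.022 → [-263.3, 1200.8]
Outside: 1565 → excluded.
Retained (n=10): Σ = 3591, mean = 3591/10 = 359.100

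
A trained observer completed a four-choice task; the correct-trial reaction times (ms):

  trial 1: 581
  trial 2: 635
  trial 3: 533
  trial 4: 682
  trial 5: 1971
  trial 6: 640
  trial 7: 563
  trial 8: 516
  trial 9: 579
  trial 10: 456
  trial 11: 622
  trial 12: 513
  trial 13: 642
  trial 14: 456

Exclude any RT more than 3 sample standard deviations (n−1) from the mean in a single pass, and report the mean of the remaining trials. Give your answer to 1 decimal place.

n = 14, ΣRT = 9389, M = 670.643
Σ(x−M)² = 1884329.21; s = √(1884329.21/13) = 380.721
Cutoffs: 670.643 ± 3·380.721 → [-471.5, 1812.8]
Outside: 1971 → excluded.
Retained (n=13): Σ = 7418, mean = 7418/13 = 570.615

570.6 ms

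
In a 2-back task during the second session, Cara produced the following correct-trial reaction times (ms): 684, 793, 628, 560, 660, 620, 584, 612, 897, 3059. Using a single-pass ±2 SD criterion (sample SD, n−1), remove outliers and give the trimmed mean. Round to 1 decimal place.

670.9 ms

n = 10, ΣRT = 9097, M = 909.700
Σ(x−M)² = 5226838.10; s = √(5226838.10/9) = 762.076
Cutoffs: 909.700 ± 2·762.076 → [-614.5, 2433.9]
Outside: 3059 → excluded.
Retained (n=9): Σ = 6038, mean = 6038/9 = 670.889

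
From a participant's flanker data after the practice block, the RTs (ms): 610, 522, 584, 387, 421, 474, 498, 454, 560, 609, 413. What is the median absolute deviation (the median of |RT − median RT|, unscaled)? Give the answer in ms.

77 ms

Sorted: 387, 413, 421, 454, 474, 498, 522, 560, 584, 609, 610 → median = 498
|x − 498|: 112, 24, 86, 111, 77, 24, 0, 44, 62, 111, 85
Sorted deviations: 0, 24, 24, 44, 62, 77, 85, 86, 111, 111, 112 → MAD = 77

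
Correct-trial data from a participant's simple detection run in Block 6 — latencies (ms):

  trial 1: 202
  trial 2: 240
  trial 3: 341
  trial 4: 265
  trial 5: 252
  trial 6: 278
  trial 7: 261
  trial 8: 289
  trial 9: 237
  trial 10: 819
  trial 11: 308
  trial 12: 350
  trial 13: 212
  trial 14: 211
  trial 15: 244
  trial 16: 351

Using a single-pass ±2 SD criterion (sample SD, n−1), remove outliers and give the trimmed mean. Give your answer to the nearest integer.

269 ms

n = 16, ΣRT = 4860, M = 303.750
Σ(x−M)² = 317611.00; s = √(317611.00/15) = 145.513
Cutoffs: 303.750 ± 2·145.513 → [12.7, 594.8]
Outside: 819 → excluded.
Retained (n=15): Σ = 4041, mean = 4041/15 = 269.400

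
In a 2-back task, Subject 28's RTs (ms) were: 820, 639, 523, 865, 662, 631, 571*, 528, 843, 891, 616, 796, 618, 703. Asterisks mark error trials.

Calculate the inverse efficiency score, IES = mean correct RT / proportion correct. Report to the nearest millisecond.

757 ms

Correct trials (n=13): 820, 639, 523, 865, 662, 631, 528, 843, 891, 616, 796, 618, 703
Mean correct RT = 9135/13 = 702.6923 ms
Proportion correct = 13/14
IES = 702.6923 / (13/14) = 756.746 ms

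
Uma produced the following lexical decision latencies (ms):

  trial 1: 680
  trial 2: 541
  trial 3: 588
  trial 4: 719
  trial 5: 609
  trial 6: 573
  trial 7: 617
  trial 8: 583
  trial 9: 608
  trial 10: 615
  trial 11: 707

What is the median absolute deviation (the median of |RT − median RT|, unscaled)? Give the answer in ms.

Sorted: 541, 573, 583, 588, 608, 609, 615, 617, 680, 707, 719 → median = 609
|x − 609|: 71, 68, 21, 110, 0, 36, 8, 26, 1, 6, 98
Sorted deviations: 0, 1, 6, 8, 21, 26, 36, 68, 71, 98, 110 → MAD = 26

26 ms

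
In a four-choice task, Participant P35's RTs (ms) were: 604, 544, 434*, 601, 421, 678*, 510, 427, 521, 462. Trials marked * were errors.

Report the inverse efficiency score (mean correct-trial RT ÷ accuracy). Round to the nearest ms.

Correct trials (n=8): 604, 544, 601, 421, 510, 427, 521, 462
Mean correct RT = 4090/8 = 511.2500 ms
Proportion correct = 8/10
IES = 511.2500 / (8/10) = 639.062 ms

639 ms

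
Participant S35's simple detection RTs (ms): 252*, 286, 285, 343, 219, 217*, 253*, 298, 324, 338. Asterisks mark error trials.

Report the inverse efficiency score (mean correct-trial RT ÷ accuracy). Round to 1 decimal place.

Correct trials (n=7): 286, 285, 343, 219, 298, 324, 338
Mean correct RT = 2093/7 = 299.0000 ms
Proportion correct = 7/10
IES = 299.0000 / (7/10) = 427.143 ms

427.1 ms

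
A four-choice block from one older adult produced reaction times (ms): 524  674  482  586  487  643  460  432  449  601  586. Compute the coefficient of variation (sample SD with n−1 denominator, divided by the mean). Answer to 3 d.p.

n = 11, Σ = 5924, M = 538.5455
Σ(x−M)² = 69268.727; s = √(69268.727/10) = 83.2278
CV = 83.2278 / 538.5455 = 0.15454

0.155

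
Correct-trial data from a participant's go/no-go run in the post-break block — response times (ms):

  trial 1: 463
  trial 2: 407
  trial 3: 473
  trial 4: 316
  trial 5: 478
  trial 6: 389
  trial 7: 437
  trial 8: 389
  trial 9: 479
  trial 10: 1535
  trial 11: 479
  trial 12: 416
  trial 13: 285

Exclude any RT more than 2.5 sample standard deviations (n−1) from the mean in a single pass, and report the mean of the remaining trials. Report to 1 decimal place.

n = 13, ΣRT = 6546, M = 503.538
Σ(x−M)² = 1198923.23; s = √(1198923.23/12) = 316.086
Cutoffs: 503.538 ± 2.5·316.086 → [-286.7, 1293.8]
Outside: 1535 → excluded.
Retained (n=12): Σ = 5011, mean = 5011/12 = 417.583

417.6 ms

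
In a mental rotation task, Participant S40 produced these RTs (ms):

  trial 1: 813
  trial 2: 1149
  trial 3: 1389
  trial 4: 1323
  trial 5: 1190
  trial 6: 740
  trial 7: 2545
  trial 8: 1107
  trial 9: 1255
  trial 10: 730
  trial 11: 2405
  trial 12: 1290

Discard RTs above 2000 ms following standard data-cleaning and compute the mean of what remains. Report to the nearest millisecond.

1099 ms

Excluded: 2405, 2545
Retained (n=10): Σ = 10986
Mean = 10986/10 = 1098.6000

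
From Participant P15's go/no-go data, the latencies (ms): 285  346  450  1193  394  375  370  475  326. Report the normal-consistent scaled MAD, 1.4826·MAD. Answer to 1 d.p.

Sorted: 285, 326, 346, 370, 375, 394, 450, 475, 1193 → median = 375
|x − 375| sorted: 0, 5, 19, 29, 49, 75, 90, 100, 818 → MAD = 49
Robust SD ≈ 1.4826 × 49 = 72.647

72.6 ms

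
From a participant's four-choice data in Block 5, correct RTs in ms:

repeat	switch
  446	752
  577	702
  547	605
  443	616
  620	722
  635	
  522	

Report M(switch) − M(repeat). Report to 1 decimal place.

M(repeat) = 3790/7 = 541.429
M(switch) = 3397/5 = 679.400
Difference = 679.400 − 541.429 = 137.971 ms

138.0 ms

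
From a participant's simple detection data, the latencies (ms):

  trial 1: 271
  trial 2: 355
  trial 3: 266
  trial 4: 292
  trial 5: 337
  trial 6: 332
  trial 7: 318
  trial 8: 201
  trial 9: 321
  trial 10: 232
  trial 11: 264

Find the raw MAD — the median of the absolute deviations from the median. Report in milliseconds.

29 ms

Sorted: 201, 232, 264, 266, 271, 292, 318, 321, 332, 337, 355 → median = 292
|x − 292|: 21, 63, 26, 0, 45, 40, 26, 91, 29, 60, 28
Sorted deviations: 0, 21, 26, 26, 28, 29, 40, 45, 60, 63, 91 → MAD = 29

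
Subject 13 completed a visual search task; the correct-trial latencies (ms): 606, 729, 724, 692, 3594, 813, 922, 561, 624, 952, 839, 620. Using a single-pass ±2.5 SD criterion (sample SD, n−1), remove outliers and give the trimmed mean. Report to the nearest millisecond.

735 ms

n = 12, ΣRT = 11676, M = 973.000
Σ(x−M)² = 7667580.00; s = √(7667580.00/11) = 834.897
Cutoffs: 973.000 ± 2.5·834.897 → [-1114.2, 3060.2]
Outside: 3594 → excluded.
Retained (n=11): Σ = 8082, mean = 8082/11 = 734.727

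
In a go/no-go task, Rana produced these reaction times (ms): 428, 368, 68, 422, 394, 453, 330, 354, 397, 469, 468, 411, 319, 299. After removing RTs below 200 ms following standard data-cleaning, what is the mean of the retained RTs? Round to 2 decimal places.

Excluded: 68
Retained (n=13): Σ = 5112
Mean = 5112/13 = 393.2308

393.23 ms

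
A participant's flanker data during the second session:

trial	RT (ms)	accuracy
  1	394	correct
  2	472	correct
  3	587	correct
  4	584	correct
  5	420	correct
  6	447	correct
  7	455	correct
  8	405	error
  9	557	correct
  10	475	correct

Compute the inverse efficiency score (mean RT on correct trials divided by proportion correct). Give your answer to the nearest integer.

Correct trials (n=9): 394, 472, 587, 584, 420, 447, 455, 557, 475
Mean correct RT = 4391/9 = 487.8889 ms
Proportion correct = 9/10
IES = 487.8889 / (9/10) = 542.099 ms

542 ms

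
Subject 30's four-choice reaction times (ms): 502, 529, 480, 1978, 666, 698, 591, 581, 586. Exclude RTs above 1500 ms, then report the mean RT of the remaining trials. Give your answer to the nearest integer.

Excluded: 1978
Retained (n=8): Σ = 4633
Mean = 4633/8 = 579.1250

579 ms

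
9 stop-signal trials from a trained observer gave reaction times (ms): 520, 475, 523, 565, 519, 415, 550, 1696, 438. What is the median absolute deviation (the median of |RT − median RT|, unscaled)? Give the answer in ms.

Sorted: 415, 438, 475, 519, 520, 523, 550, 565, 1696 → median = 520
|x − 520|: 0, 45, 3, 45, 1, 105, 30, 1176, 82
Sorted deviations: 0, 1, 3, 30, 45, 45, 82, 105, 1176 → MAD = 45

45 ms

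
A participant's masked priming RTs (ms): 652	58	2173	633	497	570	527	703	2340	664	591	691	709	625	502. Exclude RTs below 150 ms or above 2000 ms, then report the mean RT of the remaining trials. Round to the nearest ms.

614 ms

Excluded: 58, 2173, 2340
Retained (n=12): Σ = 7364
Mean = 7364/12 = 613.6667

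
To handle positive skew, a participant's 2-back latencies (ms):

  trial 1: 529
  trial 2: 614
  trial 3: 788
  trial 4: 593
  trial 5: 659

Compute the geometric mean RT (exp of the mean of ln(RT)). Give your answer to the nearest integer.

631 ms

ln(RT): 6.2710, 6.4200, 6.6695, 6.3852, 6.4907
Mean ln(RT) = 32.2364/5 = 6.44728
Geometric mean = exp(6.44728) = 630.98 ms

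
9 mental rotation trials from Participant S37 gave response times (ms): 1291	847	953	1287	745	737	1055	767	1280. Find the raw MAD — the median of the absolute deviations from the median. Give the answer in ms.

208 ms

Sorted: 737, 745, 767, 847, 953, 1055, 1280, 1287, 1291 → median = 953
|x − 953|: 338, 106, 0, 334, 208, 216, 102, 186, 327
Sorted deviations: 0, 102, 106, 186, 208, 216, 327, 334, 338 → MAD = 208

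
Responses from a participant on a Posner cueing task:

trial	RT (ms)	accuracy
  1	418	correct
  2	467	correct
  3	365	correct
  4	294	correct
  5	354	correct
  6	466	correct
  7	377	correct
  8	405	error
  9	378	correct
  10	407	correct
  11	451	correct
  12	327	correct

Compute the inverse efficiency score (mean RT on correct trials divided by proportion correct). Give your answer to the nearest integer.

Correct trials (n=11): 418, 467, 365, 294, 354, 466, 377, 378, 407, 451, 327
Mean correct RT = 4304/11 = 391.2727 ms
Proportion correct = 11/12
IES = 391.2727 / (11/12) = 426.843 ms

427 ms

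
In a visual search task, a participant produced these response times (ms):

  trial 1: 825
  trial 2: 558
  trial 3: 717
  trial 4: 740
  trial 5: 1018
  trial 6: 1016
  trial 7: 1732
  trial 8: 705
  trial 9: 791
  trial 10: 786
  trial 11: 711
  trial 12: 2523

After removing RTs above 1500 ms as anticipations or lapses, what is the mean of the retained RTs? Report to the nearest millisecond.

787 ms

Excluded: 1732, 2523
Retained (n=10): Σ = 7867
Mean = 7867/10 = 786.7000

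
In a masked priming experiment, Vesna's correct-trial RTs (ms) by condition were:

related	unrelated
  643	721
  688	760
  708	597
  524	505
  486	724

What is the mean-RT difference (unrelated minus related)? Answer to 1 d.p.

M(related) = 3049/5 = 609.800
M(unrelated) = 3307/5 = 661.400
Difference = 661.400 − 609.800 = 51.600 ms

51.6 ms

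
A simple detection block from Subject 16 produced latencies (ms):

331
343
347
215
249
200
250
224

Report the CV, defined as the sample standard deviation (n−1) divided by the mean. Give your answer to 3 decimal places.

0.225

n = 8, Σ = 2159, M = 269.8750
Σ(x−M)² = 25860.875; s = √(25860.875/7) = 60.7817
CV = 60.7817 / 269.8750 = 0.22522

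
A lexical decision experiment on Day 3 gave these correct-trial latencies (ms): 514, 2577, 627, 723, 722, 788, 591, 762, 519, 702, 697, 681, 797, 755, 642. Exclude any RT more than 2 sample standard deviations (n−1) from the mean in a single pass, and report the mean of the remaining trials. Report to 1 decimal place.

680.0 ms

n = 15, ΣRT = 12097, M = 806.467
Σ(x−M)² = 3466441.73; s = √(3466441.73/14) = 497.597
Cutoffs: 806.467 ± 2·497.597 → [-188.7, 1801.7]
Outside: 2577 → excluded.
Retained (n=14): Σ = 9520, mean = 9520/14 = 680.000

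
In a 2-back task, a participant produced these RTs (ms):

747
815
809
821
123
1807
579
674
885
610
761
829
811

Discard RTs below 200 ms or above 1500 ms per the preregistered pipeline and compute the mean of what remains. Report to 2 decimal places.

758.27 ms

Excluded: 123, 1807
Retained (n=11): Σ = 8341
Mean = 8341/11 = 758.2727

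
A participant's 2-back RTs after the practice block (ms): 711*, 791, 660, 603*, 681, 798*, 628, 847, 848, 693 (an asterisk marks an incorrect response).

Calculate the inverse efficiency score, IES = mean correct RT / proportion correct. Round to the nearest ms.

Correct trials (n=7): 791, 660, 681, 628, 847, 848, 693
Mean correct RT = 5148/7 = 735.4286 ms
Proportion correct = 7/10
IES = 735.4286 / (7/10) = 1050.612 ms

1051 ms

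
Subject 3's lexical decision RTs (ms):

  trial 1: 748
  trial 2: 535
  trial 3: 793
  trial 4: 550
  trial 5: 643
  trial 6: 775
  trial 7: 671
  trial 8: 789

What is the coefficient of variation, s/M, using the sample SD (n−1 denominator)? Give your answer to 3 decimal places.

0.153

n = 8, Σ = 5504, M = 688.0000
Σ(x−M)² = 77162.000; s = √(77162.000/7) = 104.9912
CV = 104.9912 / 688.0000 = 0.15260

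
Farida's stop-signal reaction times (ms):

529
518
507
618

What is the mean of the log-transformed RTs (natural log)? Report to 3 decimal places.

ln(RT): 6.2710, 6.2500, 6.2285, 6.4265
Σ ln(RT) = 25.1760
Mean = 25.1760/4 = 6.29399

6.294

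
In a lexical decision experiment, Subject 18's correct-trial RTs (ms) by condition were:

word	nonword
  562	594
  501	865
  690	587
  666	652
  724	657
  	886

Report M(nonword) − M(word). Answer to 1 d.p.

M(word) = 3143/5 = 628.600
M(nonword) = 4241/6 = 706.833
Difference = 706.833 − 628.600 = 78.233 ms

78.2 ms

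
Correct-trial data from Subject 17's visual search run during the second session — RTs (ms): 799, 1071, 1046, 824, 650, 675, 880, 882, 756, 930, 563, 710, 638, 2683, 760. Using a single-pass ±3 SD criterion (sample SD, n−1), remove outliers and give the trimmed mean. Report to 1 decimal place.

798.9 ms

n = 15, ΣRT = 13867, M = 924.467
Σ(x−M)² = 3610041.73; s = √(3610041.73/14) = 507.799
Cutoffs: 924.467 ± 3·507.799 → [-598.9, 2447.9]
Outside: 2683 → excluded.
Retained (n=14): Σ = 11184, mean = 11184/14 = 798.857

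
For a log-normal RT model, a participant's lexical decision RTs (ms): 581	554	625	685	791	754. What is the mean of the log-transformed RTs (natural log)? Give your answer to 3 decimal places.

6.491

ln(RT): 6.3648, 6.3172, 6.4378, 6.5294, 6.6733, 6.6254
Σ ln(RT) = 38.9478
Mean = 38.9478/6 = 6.49130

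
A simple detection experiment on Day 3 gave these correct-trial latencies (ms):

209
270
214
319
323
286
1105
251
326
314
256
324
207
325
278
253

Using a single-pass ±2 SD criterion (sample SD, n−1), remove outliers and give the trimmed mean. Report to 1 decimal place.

n = 16, ΣRT = 5260, M = 328.750
Σ(x−M)² = 670215.00; s = √(670215.00/15) = 211.379
Cutoffs: 328.750 ± 2·211.379 → [-94.0, 751.5]
Outside: 1105 → excluded.
Retained (n=15): Σ = 4155, mean = 4155/15 = 277.000

277.0 ms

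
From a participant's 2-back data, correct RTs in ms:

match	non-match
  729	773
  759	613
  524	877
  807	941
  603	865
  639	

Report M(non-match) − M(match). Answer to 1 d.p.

M(match) = 4061/6 = 676.833
M(non-match) = 4069/5 = 813.800
Difference = 813.800 − 676.833 = 136.967 ms

137.0 ms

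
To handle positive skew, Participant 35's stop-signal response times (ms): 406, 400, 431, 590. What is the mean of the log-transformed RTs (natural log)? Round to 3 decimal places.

ln(RT): 6.0064, 5.9915, 6.0661, 6.3801
Σ ln(RT) = 24.4440
Mean = 24.4440/4 = 6.11101

6.111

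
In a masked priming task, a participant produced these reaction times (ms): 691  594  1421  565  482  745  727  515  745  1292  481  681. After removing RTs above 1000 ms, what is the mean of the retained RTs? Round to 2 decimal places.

622.60 ms

Excluded: 1292, 1421
Retained (n=10): Σ = 6226
Mean = 6226/10 = 622.6000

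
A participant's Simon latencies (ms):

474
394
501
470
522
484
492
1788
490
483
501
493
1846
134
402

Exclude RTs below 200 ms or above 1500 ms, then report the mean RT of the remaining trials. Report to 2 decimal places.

475.50 ms

Excluded: 134, 1788, 1846
Retained (n=12): Σ = 5706
Mean = 5706/12 = 475.5000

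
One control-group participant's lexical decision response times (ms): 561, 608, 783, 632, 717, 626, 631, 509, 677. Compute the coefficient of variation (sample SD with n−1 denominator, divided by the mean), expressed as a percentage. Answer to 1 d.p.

12.7%

n = 9, Σ = 5744, M = 638.2222
Σ(x−M)² = 52485.556; s = √(52485.556/8) = 80.9981
CV = 80.9981 / 638.2222 = 0.12691 = 12.691%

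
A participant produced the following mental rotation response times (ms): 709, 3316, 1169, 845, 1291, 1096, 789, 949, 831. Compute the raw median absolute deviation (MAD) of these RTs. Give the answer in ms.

160 ms

Sorted: 709, 789, 831, 845, 949, 1096, 1169, 1291, 3316 → median = 949
|x − 949|: 240, 2367, 220, 104, 342, 147, 160, 0, 118
Sorted deviations: 0, 104, 118, 147, 160, 220, 240, 342, 2367 → MAD = 160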